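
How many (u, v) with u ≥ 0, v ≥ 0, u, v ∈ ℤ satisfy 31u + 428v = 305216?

gcd(428, 31) = 1  (428 = 13·31 + 25, 31 = 1·25 + 6, 25 = 4·6 + 1, 6 = 6·1).
Back-substituting, 31·(-69) + 428·(5) = 1.
Scale by 305216: one solution is (-21059904, 1526080). Reduce u mod 428: (264, 694).
General: u = 264 + 428t, v = 694 - 31t.
u ≥ 0 ⇒ t ≥ 0; v ≥ 0 ⇒ t ≤ 22. So t ∈ [0, 22]: 23 solutions.

23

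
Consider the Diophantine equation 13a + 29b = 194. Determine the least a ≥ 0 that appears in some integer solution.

gcd(29, 13):
  29 = 2*13 + 3
  13 = 4*3 + 1
  3 = 3*1
so gcd(29, 13) = 1.
1 divides 194, so solutions exist.
Back-substitute for Bézout coefficients:
  1 = 13 - 4*3
  ... = 13*(9) + 29*(-4)
Scale by 194/1 = 194: (a₀, b₀) = (1746, -776).
General solution: a = 1746 + 29t, b = -776 - 13t for integer t.
a ≥ 0: smallest is 1746 mod 29 = 6 (at t = -60), with b = 4.

6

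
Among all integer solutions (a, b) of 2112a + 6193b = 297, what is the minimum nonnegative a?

gcd(6193, 2112):
  6193 = 2·2112 + 1969
  2112 = 1·1969 + 143
  1969 = 13·143 + 110
  143 = 1·110 + 33
  110 = 3·33 + 11
  33 = 3·11
so gcd(6193, 2112) = 11.
11 divides 297, so solutions exist.
Back-substitute for Bézout coefficients:
  11 = 110 - 3·33
  ... = 2112·(-173) + 6193·(59)
Scale by 297/11 = 27: (a₀, b₀) = (-4671, 1593).
General solution: a = -4671 + 563t, b = 1593 - 192t for integer t.
a ≥ 0: smallest is -4671 mod 563 = 396 (at t = 9), with b = -135.

396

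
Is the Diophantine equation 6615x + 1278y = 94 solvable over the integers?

no

gcd(6615, 1278) = 9.
9 does not divide 94 (remainder 4), so no integer solutions.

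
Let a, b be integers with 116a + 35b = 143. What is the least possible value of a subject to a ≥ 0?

gcd(116, 35) = 1.
1 divides 143, so solutions exist.
By Bézout, 116×(16) + 35×(-53) = 1.
Scale by 143/1 = 143: (a₀, b₀) = (2288, -7579).
General solution: a = 2288 + 35t, b = -7579 - 116t for integer t.
a ≥ 0: smallest is 2288 mod 35 = 13 (at t = -65), with b = -39.

13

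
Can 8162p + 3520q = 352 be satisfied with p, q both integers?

yes

gcd(8162, 3520) = 22.
22 divides 352, so integer solutions exist.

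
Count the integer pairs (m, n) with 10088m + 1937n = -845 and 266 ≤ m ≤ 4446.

gcd(10088, 1937) = 13  (10088 = 5·1937 + 403, 1937 = 4·403 + 325, 403 = 1·325 + 78, 325 = 4·78 + 13, 78 = 6·13).
Back-substituting, 10088·(-24) + 1937·(125) = 13.
Scale by -65: particular solution (1560, -8125); reduce m mod 149: (70, -365).
General solution: m = 70 + 149t, n = -365 - 776t for integer t.
266 ≤ 70 + 149t ≤ 4446 gives t ∈ [2, 29], which is 28 values.

28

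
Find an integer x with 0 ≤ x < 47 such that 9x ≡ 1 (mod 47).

gcd(47, 9) = 1  (47 = 5·9 + 2, 9 = 4·2 + 1, 2 = 2·1).
Back-substituting, 9·(21) + 47·(-4) = 1.
So 9·21 ≡ 1 (mod 47), and 21 mod 47 = 21.

21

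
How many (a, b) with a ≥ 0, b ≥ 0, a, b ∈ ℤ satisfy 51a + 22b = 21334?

gcd(51, 22) = 1  (51 = 2·22 + 7, 22 = 3·7 + 1, 7 = 7·1).
Back-substituting, 51·(-3) + 22·(7) = 1.
Scale by 21334: one solution is (-64002, 149338). Reduce a mod 22: (18, 928).
General: a = 18 + 22t, b = 928 - 51t.
a ≥ 0 ⇒ t ≥ 0; b ≥ 0 ⇒ t ≤ 18. So t ∈ [0, 18]: 19 solutions.

19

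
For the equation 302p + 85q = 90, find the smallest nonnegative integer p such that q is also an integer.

20

gcd(302, 85) = 1  (302 = 3×85 + 47, 85 = 1×47 + 38, 47 = 1×38 + 9, 38 = 4×9 + 2, 9 = 4×2 + 1, 2 = 2×1).
1 divides 90, so solutions exist.
Back-substituting, 302×(38) + 85×(-135) = 1.
Scale by 90/1 = 90: (p₀, q₀) = (3420, -12150).
General solution: p = 3420 + 85t, q = -12150 - 302t for integer t.
p ≥ 0: smallest is 3420 mod 85 = 20 (at t = -40), with q = -70.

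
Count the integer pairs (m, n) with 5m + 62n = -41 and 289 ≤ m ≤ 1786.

24

gcd(62, 5) = 1  (62 = 12×5 + 2, 5 = 2×2 + 1, 2 = 2×1).
Back-substituting, 5×(25) + 62×(-2) = 1.
Scale by -41: particular solution (-1025, 82); reduce m mod 62: (29, -3).
General solution: m = 29 + 62t, n = -3 - 5t for integer t.
289 ≤ 29 + 62t ≤ 1786 gives t ∈ [5, 28], which is 24 values.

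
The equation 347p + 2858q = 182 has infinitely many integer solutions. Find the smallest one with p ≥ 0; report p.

2422

gcd(2858, 347) = 1.
1 divides 182, so solutions exist.
By Bézout, 347·(453) + 2858·(-55) = 1.
Scale by 182/1 = 182: (p₀, q₀) = (82446, -10010).
General solution: p = 82446 + 2858t, q = -10010 - 347t for integer t.
p ≥ 0: smallest is 82446 mod 2858 = 2422 (at t = -28), with q = -294.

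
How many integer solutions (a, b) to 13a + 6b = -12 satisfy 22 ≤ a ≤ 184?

gcd(13, 6) = 1  (13 = 2×6 + 1, 6 = 6×1).
Back-substituting, 13×(1) + 6×(-2) = 1.
Scale by -12: particular solution (-12, 24); reduce a mod 6: (0, -2).
General solution: a = 0 + 6t, b = -2 - 13t for integer t.
22 ≤ 0 + 6t ≤ 184 gives t ∈ [4, 30], which is 27 values.

27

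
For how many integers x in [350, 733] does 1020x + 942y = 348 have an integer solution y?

gcd(1020, 942) = 6.
By Bézout, 1020×(-12) + 942×(13) = 6.
Particular solution: (89, -96).
General solution: x = 89 + 157t, y = -96 - 170t for integer t.
350 ≤ 89 + 157t ≤ 733 gives t ∈ [2, 4], which is 3 values.

3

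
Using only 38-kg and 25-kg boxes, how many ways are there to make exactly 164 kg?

Need nonnegative integers with 38j + 25k = 164.
gcd(38, 25) = 1, and 38·(2) + 25·(-3) = 1.
So (j₀, k₀) = (328, -492); general j = 328 + 25t, k = -492 - 38t.
j ≥ 0 ⇒ t ≥ -13; k ≥ 0 ⇒ t ≤ -13. That's 1 value of t.

1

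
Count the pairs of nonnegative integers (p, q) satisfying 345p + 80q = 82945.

gcd(345, 80):
  345 = 4·80 + 25
  80 = 3·25 + 5
  25 = 5·5
so gcd(345, 80) = 5.
Back-substitute for Bézout coefficients:
  5 = 80 - 3·25
  ... = 345·(-3) + 80·(13)
Scale by 16589: one solution is (-49767, 215657). Reduce p mod 16: (9, 998).
General: p = 9 + 16t, q = 998 - 69t.
p ≥ 0 ⇒ t ≥ 0; q ≥ 0 ⇒ t ≤ 14. So t ∈ [0, 14]: 15 solutions.

15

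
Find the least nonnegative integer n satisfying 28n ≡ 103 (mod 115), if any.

16

gcd(115, 28):
  115 = 4·28 + 3
  28 = 9·3 + 1
  3 = 3·1
so gcd(115, 28) = 1.
1 divides 103, so solutions exist.
Back-substitute for Bézout coefficients:
  1 = 28 - 9·3
  ... = 28·(37) + 115·(-9)
So 28·(37) ≡ 1 (mod 115); multiply by 103: n ≡ 3811 (mod 115).
Smallest nonnegative: n = 3811 mod 115 = 16.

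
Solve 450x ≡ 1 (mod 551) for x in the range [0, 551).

60

gcd(551, 450) = 1.
By Bézout, 450·(60) + 551·(-49) = 1.
So 450·60 ≡ 1 (mod 551), and 60 mod 551 = 60.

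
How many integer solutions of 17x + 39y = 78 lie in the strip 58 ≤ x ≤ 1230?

30

gcd(39, 17) = 1  (39 = 2·17 + 5, 17 = 3·5 + 2, 5 = 2·2 + 1, 2 = 2·1).
Back-substituting, 17·(-16) + 39·(7) = 1.
Scale by 78: particular solution (-1248, 546); reduce x mod 39: (0, 2).
General solution: x = 0 + 39t, y = 2 - 17t for integer t.
58 ≤ 0 + 39t ≤ 1230 gives t ∈ [2, 31], which is 30 values.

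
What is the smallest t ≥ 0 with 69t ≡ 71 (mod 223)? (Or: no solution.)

140

gcd(223, 69) = 1  (223 = 3×69 + 16, 69 = 4×16 + 5, 16 = 3×5 + 1, 5 = 5×1).
1 divides 71, so solutions exist.
Back-substituting, 69×(-42) + 223×(13) = 1.
So 69×(-42) ≡ 1 (mod 223); multiply by 71: t ≡ -2982 (mod 223).
Smallest nonnegative: t = -2982 mod 223 = 140.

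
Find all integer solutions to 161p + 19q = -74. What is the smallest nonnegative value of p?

gcd(161, 19) = 1.
1 divides -74, so solutions exist.
By Bézout, 161*(-2) + 19*(17) = 1.
Scale by -74/1 = -74: (p₀, q₀) = (148, -1258).
General solution: p = 148 + 19t, q = -1258 - 161t for integer t.
p ≥ 0: smallest is 148 mod 19 = 15 (at t = -7), with q = -131.

15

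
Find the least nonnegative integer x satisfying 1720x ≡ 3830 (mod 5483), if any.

gcd(5483, 1720) = 1  (5483 = 3·1720 + 323, 1720 = 5·323 + 105, 323 = 3·105 + 8, 105 = 13·8 + 1, 8 = 8·1).
1 divides 3830, so solutions exist.
Back-substituting, 1720·(679) + 5483·(-213) = 1.
So 1720·(679) ≡ 1 (mod 5483); multiply by 3830: x ≡ 2600570 (mod 5483).
Smallest nonnegative: x = 2600570 mod 5483 = 1628.

1628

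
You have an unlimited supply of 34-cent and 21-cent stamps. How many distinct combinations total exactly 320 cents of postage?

1

Need nonnegative integers with 34j + 21k = 320.
gcd(34, 21) = 1, and 34·(-8) + 21·(13) = 1.
So (j₀, k₀) = (-2560, 4160); general j = -2560 + 21t, k = 4160 - 34t.
j ≥ 0 ⇒ t ≥ 122; k ≥ 0 ⇒ t ≤ 122. That's 1 value of t.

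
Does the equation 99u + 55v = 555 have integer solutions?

gcd(99, 55) = 11.
11 does not divide 555 (remainder 5), so no integer solutions.

no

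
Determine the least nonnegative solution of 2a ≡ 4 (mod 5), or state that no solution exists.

2

gcd(5, 2):
  5 = 2·2 + 1
  2 = 2·1
so gcd(5, 2) = 1.
1 divides 4, so solutions exist.
Back-substitute for Bézout coefficients:
  1 = 5 - 2·2
  ... = 2·(-2) + 5·(1)
So 2·(-2) ≡ 1 (mod 5); multiply by 4: a ≡ -8 (mod 5).
Smallest nonnegative: a = -8 mod 5 = 2.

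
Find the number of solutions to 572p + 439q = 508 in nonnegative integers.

0

gcd(572, 439) = 1  (572 = 1·439 + 133, 439 = 3·133 + 40, 133 = 3·40 + 13, 40 = 3·13 + 1, 13 = 13·1).
Back-substituting, 572·(-33) + 439·(43) = 1.
Scale by 508: one solution is (-16764, 21844). Reduce p mod 439: (357, -464).
General: p = 357 + 439t, q = -464 - 572t.
p ≥ 0 ⇒ t ≥ 0; q ≥ 0 ⇒ t ≤ -1. So t ∈ [0, -1]: 0 solutions.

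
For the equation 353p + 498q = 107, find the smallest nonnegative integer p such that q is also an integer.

13

gcd(498, 353):
  498 = 1*353 + 145
  353 = 2*145 + 63
  145 = 2*63 + 19
  63 = 3*19 + 6
  19 = 3*6 + 1
  6 = 6*1
so gcd(498, 353) = 1.
1 divides 107, so solutions exist.
Back-substitute for Bézout coefficients:
  1 = 19 - 3*6
  ... = 353*(-79) + 498*(56)
Scale by 107/1 = 107: (p₀, q₀) = (-8453, 5992).
General solution: p = -8453 + 498t, q = 5992 - 353t for integer t.
p ≥ 0: smallest is -8453 mod 498 = 13 (at t = 17), with q = -9.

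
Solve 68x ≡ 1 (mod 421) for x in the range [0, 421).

291

gcd(421, 68):
  421 = 6*68 + 13
  68 = 5*13 + 3
  13 = 4*3 + 1
  3 = 3*1
so gcd(421, 68) = 1.
Back-substitute for Bézout coefficients:
  1 = 13 - 4*3
  ... = 68*(-130) + 421*(21)
So 68*-130 ≡ 1 (mod 421), and -130 mod 421 = 291.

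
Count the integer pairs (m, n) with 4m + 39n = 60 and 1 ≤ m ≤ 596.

15

gcd(39, 4) = 1.
By Bézout, 4*(10) + 39*(-1) = 1.
Particular solution: (15, 0).
General solution: m = 15 + 39t, n = 0 - 4t for integer t.
1 ≤ 15 + 39t ≤ 596 gives t ∈ [0, 14], which is 15 values.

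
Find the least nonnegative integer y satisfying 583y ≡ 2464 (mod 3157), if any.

gcd(3157, 583) = 11.
11 divides 2464, so solutions exist.
By Bézout, 583*(65) + 3157*(-12) = 11.
So 583*(65) ≡ 11 (mod 3157); multiply by 224: y ≡ 14560 (mod 287).
Smallest nonnegative: y = 14560 mod 287 = 210.

210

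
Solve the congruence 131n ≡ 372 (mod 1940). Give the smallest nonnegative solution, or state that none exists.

gcd(1940, 131) = 1  (1940 = 14*131 + 106, 131 = 1*106 + 25, 106 = 4*25 + 6, 25 = 4*6 + 1, 6 = 6*1).
1 divides 372, so solutions exist.
Back-substituting, 131*(311) + 1940*(-21) = 1.
So 131*(311) ≡ 1 (mod 1940); multiply by 372: n ≡ 115692 (mod 1940).
Smallest nonnegative: n = 115692 mod 1940 = 1232.

1232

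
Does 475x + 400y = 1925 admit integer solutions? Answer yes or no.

yes

gcd(475, 400) = 25.
25 divides 1925, so integer solutions exist.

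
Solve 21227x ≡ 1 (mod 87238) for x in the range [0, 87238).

46165

gcd(87238, 21227) = 1  (87238 = 4×21227 + 2330, 21227 = 9×2330 + 257, 2330 = 9×257 + 17, 257 = 15×17 + 2, 17 = 8×2 + 1, 2 = 2×1).
Back-substituting, 21227×(-41073) + 87238×(9994) = 1.
So 21227×-41073 ≡ 1 (mod 87238), and -41073 mod 87238 = 46165.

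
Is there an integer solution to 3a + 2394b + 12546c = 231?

gcd(2394, 3):
  2394 = 798×3
so gcd(2394, 3) = 3.
gcd(3, 12546) = 3.
3 divides 231, so integer solutions exist.

yes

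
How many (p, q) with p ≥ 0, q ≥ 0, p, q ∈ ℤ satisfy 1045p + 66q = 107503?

17

gcd(1045, 66):
  1045 = 15*66 + 55
  66 = 1*55 + 11
  55 = 5*11
so gcd(1045, 66) = 11.
Back-substitute for Bézout coefficients:
  11 = 66 - 1*55
  ... = 1045*(-1) + 66*(16)
Scale by 9773: one solution is (-9773, 156368). Reduce p mod 6: (1, 1613).
General: p = 1 + 6t, q = 1613 - 95t.
p ≥ 0 ⇒ t ≥ 0; q ≥ 0 ⇒ t ≤ 16. So t ∈ [0, 16]: 17 solutions.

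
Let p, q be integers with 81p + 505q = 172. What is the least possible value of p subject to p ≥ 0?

52

gcd(505, 81):
  505 = 6·81 + 19
  81 = 4·19 + 5
  19 = 3·5 + 4
  5 = 1·4 + 1
  4 = 4·1
so gcd(505, 81) = 1.
1 divides 172, so solutions exist.
Back-substitute for Bézout coefficients:
  1 = 5 - 1·4
  ... = 81·(106) + 505·(-17)
Scale by 172/1 = 172: (p₀, q₀) = (18232, -2924).
General solution: p = 18232 + 505t, q = -2924 - 81t for integer t.
p ≥ 0: smallest is 18232 mod 505 = 52 (at t = -36), with q = -8.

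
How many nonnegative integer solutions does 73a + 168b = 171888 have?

gcd(168, 73):
  168 = 2*73 + 22
  73 = 3*22 + 7
  22 = 3*7 + 1
  7 = 7*1
so gcd(168, 73) = 1.
Back-substitute for Bézout coefficients:
  1 = 22 - 3*7
  ... = 73*(-23) + 168*(10)
Scale by 171888: one solution is (-3953424, 1718880). Reduce a mod 168: (120, 971).
General: a = 120 + 168t, b = 971 - 73t.
a ≥ 0 ⇒ t ≥ 0; b ≥ 0 ⇒ t ≤ 13. So t ∈ [0, 13]: 14 solutions.

14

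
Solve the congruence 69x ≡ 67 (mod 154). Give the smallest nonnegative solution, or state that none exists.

59

gcd(154, 69):
  154 = 2*69 + 16
  69 = 4*16 + 5
  16 = 3*5 + 1
  5 = 5*1
so gcd(154, 69) = 1.
1 divides 67, so solutions exist.
Back-substitute for Bézout coefficients:
  1 = 16 - 3*5
  ... = 69*(-29) + 154*(13)
So 69*(-29) ≡ 1 (mod 154); multiply by 67: x ≡ -1943 (mod 154).
Smallest nonnegative: x = -1943 mod 154 = 59.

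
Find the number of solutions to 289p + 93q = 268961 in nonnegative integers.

10

gcd(289, 93):
  289 = 3×93 + 10
  93 = 9×10 + 3
  10 = 3×3 + 1
  3 = 3×1
so gcd(289, 93) = 1.
Back-substitute for Bézout coefficients:
  1 = 10 - 3×3
  ... = 289×(28) + 93×(-87)
Scale by 268961: one solution is (7530908, -23399607). Reduce p mod 93: (47, 2746).
General: p = 47 + 93t, q = 2746 - 289t.
p ≥ 0 ⇒ t ≥ 0; q ≥ 0 ⇒ t ≤ 9. So t ∈ [0, 9]: 10 solutions.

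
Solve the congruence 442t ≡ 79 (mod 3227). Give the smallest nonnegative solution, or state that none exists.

2592

gcd(3227, 442):
  3227 = 7·442 + 133
  442 = 3·133 + 43
  133 = 3·43 + 4
  43 = 10·4 + 3
  4 = 1·3 + 1
  3 = 3·1
so gcd(3227, 442) = 1.
1 divides 79, so solutions exist.
Back-substitute for Bézout coefficients:
  1 = 4 - 1·3
  ... = 442·(-825) + 3227·(113)
So 442·(-825) ≡ 1 (mod 3227); multiply by 79: t ≡ -65175 (mod 3227).
Smallest nonnegative: t = -65175 mod 3227 = 2592.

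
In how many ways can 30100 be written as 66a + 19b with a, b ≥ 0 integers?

24

gcd(66, 19) = 1  (66 = 3×19 + 9, 19 = 2×9 + 1, 9 = 9×1).
Back-substituting, 66×(-2) + 19×(7) = 1.
Scale by 30100: one solution is (-60200, 210700). Reduce a mod 19: (11, 1546).
General: a = 11 + 19t, b = 1546 - 66t.
a ≥ 0 ⇒ t ≥ 0; b ≥ 0 ⇒ t ≤ 23. So t ∈ [0, 23]: 24 solutions.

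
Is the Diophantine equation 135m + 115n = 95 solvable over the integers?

yes

gcd(135, 115) = 5  (135 = 1×115 + 20, 115 = 5×20 + 15, 20 = 1×15 + 5, 15 = 3×5).
5 divides 95, so integer solutions exist.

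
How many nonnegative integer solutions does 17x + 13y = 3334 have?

15

gcd(17, 13) = 1  (17 = 1×13 + 4, 13 = 3×4 + 1, 4 = 4×1).
Back-substituting, 17×(-3) + 13×(4) = 1.
Scale by 3334: one solution is (-10002, 13336). Reduce x mod 13: (8, 246).
General: x = 8 + 13t, y = 246 - 17t.
x ≥ 0 ⇒ t ≥ 0; y ≥ 0 ⇒ t ≤ 14. So t ∈ [0, 14]: 15 solutions.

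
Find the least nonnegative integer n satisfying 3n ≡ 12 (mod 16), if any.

gcd(16, 3):
  16 = 5*3 + 1
  3 = 3*1
so gcd(16, 3) = 1.
1 divides 12, so solutions exist.
Back-substitute for Bézout coefficients:
  1 = 16 - 5*3
  ... = 3*(-5) + 16*(1)
So 3*(-5) ≡ 1 (mod 16); multiply by 12: n ≡ -60 (mod 16).
Smallest nonnegative: n = -60 mod 16 = 4.

4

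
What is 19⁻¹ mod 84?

31

gcd(84, 19) = 1  (84 = 4*19 + 8, 19 = 2*8 + 3, 8 = 2*3 + 2, 3 = 1*2 + 1, 2 = 2*1).
Back-substituting, 19*(31) + 84*(-7) = 1.
So 19*31 ≡ 1 (mod 84), and 31 mod 84 = 31.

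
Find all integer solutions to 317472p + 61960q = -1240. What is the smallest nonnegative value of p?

gcd(317472, 61960) = 8  (317472 = 5*61960 + 7672, 61960 = 8*7672 + 584, 7672 = 13*584 + 80, 584 = 7*80 + 24, 80 = 3*24 + 8, 24 = 3*8).
8 divides -1240, so solutions exist.
Back-substituting, 317472*(2334) + 61960*(-11959) = 8.
Scale by -1240/8 = -155: (p₀, q₀) = (-361770, 1853645).
General solution: p = -361770 + 7745t, q = 1853645 - 39684t for integer t.
p ≥ 0: smallest is -361770 mod 7745 = 2245 (at t = 47), with q = -11503.

2245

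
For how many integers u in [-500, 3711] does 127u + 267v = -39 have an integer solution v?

gcd(267, 127) = 1.
By Bézout, 127*(82) + 267*(-39) = 1.
Particular solution: (6, -3).
General solution: u = 6 + 267t, v = -3 - 127t for integer t.
-500 ≤ 6 + 267t ≤ 3711 gives t ∈ [-1, 13], which is 15 values.

15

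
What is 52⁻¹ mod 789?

349

gcd(789, 52):
  789 = 15*52 + 9
  52 = 5*9 + 7
  9 = 1*7 + 2
  7 = 3*2 + 1
  2 = 2*1
so gcd(789, 52) = 1.
Back-substitute for Bézout coefficients:
  1 = 7 - 3*2
  ... = 52*(349) + 789*(-23)
So 52*349 ≡ 1 (mod 789), and 349 mod 789 = 349.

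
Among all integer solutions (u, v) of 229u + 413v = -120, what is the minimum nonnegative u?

gcd(413, 229) = 1.
1 divides -120, so solutions exist.
By Bézout, 229*(101) + 413*(-56) = 1.
Scale by -120/1 = -120: (u₀, v₀) = (-12120, 6720).
General solution: u = -12120 + 413t, v = 6720 - 229t for integer t.
u ≥ 0: smallest is -12120 mod 413 = 270 (at t = 30), with v = -150.

270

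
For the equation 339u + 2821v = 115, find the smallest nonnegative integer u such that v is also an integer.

1415

gcd(2821, 339):
  2821 = 8*339 + 109
  339 = 3*109 + 12
  109 = 9*12 + 1
  12 = 12*1
so gcd(2821, 339) = 1.
1 divides 115, so solutions exist.
Back-substitute for Bézout coefficients:
  1 = 109 - 9*12
  ... = 339*(-233) + 2821*(28)
Scale by 115/1 = 115: (u₀, v₀) = (-26795, 3220).
General solution: u = -26795 + 2821t, v = 3220 - 339t for integer t.
u ≥ 0: smallest is -26795 mod 2821 = 1415 (at t = 10), with v = -170.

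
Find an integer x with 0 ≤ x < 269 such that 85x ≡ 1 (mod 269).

gcd(269, 85) = 1  (269 = 3*85 + 14, 85 = 6*14 + 1, 14 = 14*1).
Back-substituting, 85*(19) + 269*(-6) = 1.
So 85*19 ≡ 1 (mod 269), and 19 mod 269 = 19.

19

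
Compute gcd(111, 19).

1

gcd(111, 19):
  111 = 5*19 + 16
  19 = 1*16 + 3
  16 = 5*3 + 1
  3 = 3*1
so gcd(111, 19) = 1.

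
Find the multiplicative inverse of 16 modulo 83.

26

gcd(83, 16) = 1.
By Bézout, 16×(26) + 83×(-5) = 1.
So 16×26 ≡ 1 (mod 83), and 26 mod 83 = 26.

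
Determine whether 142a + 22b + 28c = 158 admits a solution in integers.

gcd(142, 22) = 2.
gcd(2, 28) = 2.
2 divides 158, so integer solutions exist.

yes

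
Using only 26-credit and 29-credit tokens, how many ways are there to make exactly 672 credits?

Need nonnegative integers with 26j + 29k = 672.
gcd(26, 29) = 1, and 26·(-10) + 29·(9) = 1.
So (j₀, k₀) = (-6720, 6048); general j = -6720 + 29t, k = 6048 - 26t.
j ≥ 0 ⇒ t ≥ 232; k ≥ 0 ⇒ t ≤ 232. That's 1 value of t.

1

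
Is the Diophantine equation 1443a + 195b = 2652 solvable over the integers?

gcd(1443, 195) = 39  (1443 = 7·195 + 78, 195 = 2·78 + 39, 78 = 2·39).
39 divides 2652, so integer solutions exist.

yes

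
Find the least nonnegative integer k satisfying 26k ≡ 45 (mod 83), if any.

56

gcd(83, 26) = 1.
1 divides 45, so solutions exist.
By Bézout, 26×(16) + 83×(-5) = 1.
So 26×(16) ≡ 1 (mod 83); multiply by 45: k ≡ 720 (mod 83).
Smallest nonnegative: k = 720 mod 83 = 56.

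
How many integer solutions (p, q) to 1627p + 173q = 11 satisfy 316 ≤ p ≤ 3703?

20

gcd(1627, 173):
  1627 = 9×173 + 70
  173 = 2×70 + 33
  70 = 2×33 + 4
  33 = 8×4 + 1
  4 = 4×1
so gcd(1627, 173) = 1.
Back-substitute for Bézout coefficients:
  1 = 33 - 8×4
  ... = 1627×(-42) + 173×(395)
Scale by 11: particular solution (-462, 4345); reduce p mod 173: (57, -536).
General solution: p = 57 + 173t, q = -536 - 1627t for integer t.
316 ≤ 57 + 173t ≤ 3703 gives t ∈ [2, 21], which is 20 values.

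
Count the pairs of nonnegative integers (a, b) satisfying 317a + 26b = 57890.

gcd(317, 26) = 1.
By Bézout, 317·(-5) + 26·(61) = 1.
One solution: (8, 2129).
General: a = 8 + 26t, b = 2129 - 317t.
a ≥ 0 ⇒ t ≥ 0; b ≥ 0 ⇒ t ≤ 6. So t ∈ [0, 6]: 7 solutions.

7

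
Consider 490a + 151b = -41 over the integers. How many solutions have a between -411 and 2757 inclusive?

21

gcd(490, 151) = 1.
By Bézout, 490*(49) + 151*(-159) = 1.
Particular solution: (105, -341).
General solution: a = 105 + 151t, b = -341 - 490t for integer t.
-411 ≤ 105 + 151t ≤ 2757 gives t ∈ [-3, 17], which is 21 values.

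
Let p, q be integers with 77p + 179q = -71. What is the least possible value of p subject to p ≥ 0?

20

gcd(179, 77):
  179 = 2×77 + 25
  77 = 3×25 + 2
  25 = 12×2 + 1
  2 = 2×1
so gcd(179, 77) = 1.
1 divides -71, so solutions exist.
Back-substitute for Bézout coefficients:
  1 = 25 - 12×2
  ... = 77×(-86) + 179×(37)
Scale by -71/1 = -71: (p₀, q₀) = (6106, -2627).
General solution: p = 6106 + 179t, q = -2627 - 77t for integer t.
p ≥ 0: smallest is 6106 mod 179 = 20 (at t = -34), with q = -9.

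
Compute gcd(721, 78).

1

gcd(721, 78):
  721 = 9×78 + 19
  78 = 4×19 + 2
  19 = 9×2 + 1
  2 = 2×1
so gcd(721, 78) = 1.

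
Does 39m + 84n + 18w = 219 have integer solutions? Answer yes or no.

yes

gcd(84, 39) = 3.
gcd(3, 18) = 3.
3 divides 219, so integer solutions exist.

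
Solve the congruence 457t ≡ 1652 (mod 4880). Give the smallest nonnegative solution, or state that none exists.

356

gcd(4880, 457) = 1.
1 divides 1652, so solutions exist.
By Bézout, 457×(-1527) + 4880×(143) = 1.
So 457×(-1527) ≡ 1 (mod 4880); multiply by 1652: t ≡ -2522604 (mod 4880).
Smallest nonnegative: t = -2522604 mod 4880 = 356.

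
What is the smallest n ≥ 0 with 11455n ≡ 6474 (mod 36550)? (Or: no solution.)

no solution

gcd(36550, 11455) = 5  (36550 = 3·11455 + 2185, 11455 = 5·2185 + 530, 2185 = 4·530 + 65, 530 = 8·65 + 10, 65 = 6·10 + 5, 10 = 2·5).
5 does not divide 6474, so the congruence has no solution.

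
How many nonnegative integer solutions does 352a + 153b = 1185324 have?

gcd(352, 153) = 1.
By Bézout, 352·(10) + 153·(-23) = 1.
One solution: (24, 7692).
General: a = 24 + 153t, b = 7692 - 352t.
a ≥ 0 ⇒ t ≥ 0; b ≥ 0 ⇒ t ≤ 21. So t ∈ [0, 21]: 22 solutions.

22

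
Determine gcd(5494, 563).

1

gcd(5494, 563):
  5494 = 9×563 + 427
  563 = 1×427 + 136
  427 = 3×136 + 19
  136 = 7×19 + 3
  19 = 6×3 + 1
  3 = 3×1
so gcd(5494, 563) = 1.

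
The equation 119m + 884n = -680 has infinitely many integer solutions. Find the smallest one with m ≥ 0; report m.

gcd(884, 119):
  884 = 7×119 + 51
  119 = 2×51 + 17
  51 = 3×17
so gcd(884, 119) = 17.
17 divides -680, so solutions exist.
Back-substitute for Bézout coefficients:
  17 = 119 - 2×51
  ... = 119×(15) + 884×(-2)
Scale by -680/17 = -40: (m₀, n₀) = (-600, 80).
General solution: m = -600 + 52t, n = 80 - 7t for integer t.
m ≥ 0: smallest is -600 mod 52 = 24 (at t = 12), with n = -4.

24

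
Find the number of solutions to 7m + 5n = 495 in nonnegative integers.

15

gcd(7, 5) = 1.
By Bézout, 7·(-2) + 5·(3) = 1.
One solution: (0, 99).
General: m = 0 + 5t, n = 99 - 7t.
m ≥ 0 ⇒ t ≥ 0; n ≥ 0 ⇒ t ≤ 14. So t ∈ [0, 14]: 15 solutions.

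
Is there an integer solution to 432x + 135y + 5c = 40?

yes

gcd(432, 135) = 27  (432 = 3×135 + 27, 135 = 5×27).
gcd(27, 5) = 1.
1 divides 40, so integer solutions exist.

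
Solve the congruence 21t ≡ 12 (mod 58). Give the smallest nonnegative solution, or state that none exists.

42

gcd(58, 21):
  58 = 2·21 + 16
  21 = 1·16 + 5
  16 = 3·5 + 1
  5 = 5·1
so gcd(58, 21) = 1.
1 divides 12, so solutions exist.
Back-substitute for Bézout coefficients:
  1 = 16 - 3·5
  ... = 21·(-11) + 58·(4)
So 21·(-11) ≡ 1 (mod 58); multiply by 12: t ≡ -132 (mod 58).
Smallest nonnegative: t = -132 mod 58 = 42.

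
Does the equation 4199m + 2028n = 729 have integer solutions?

no

gcd(4199, 2028):
  4199 = 2·2028 + 143
  2028 = 14·143 + 26
  143 = 5·26 + 13
  26 = 2·13
so gcd(4199, 2028) = 13.
13 does not divide 729 (remainder 1), so no integer solutions.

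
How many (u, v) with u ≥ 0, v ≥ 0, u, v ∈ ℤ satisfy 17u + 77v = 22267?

17

gcd(77, 17):
  77 = 4×17 + 9
  17 = 1×9 + 8
  9 = 1×8 + 1
  8 = 8×1
so gcd(77, 17) = 1.
Back-substitute for Bézout coefficients:
  1 = 9 - 1×8
  ... = 17×(-9) + 77×(2)
Scale by 22267: one solution is (-200403, 44534). Reduce u mod 77: (28, 283).
General: u = 28 + 77t, v = 283 - 17t.
u ≥ 0 ⇒ t ≥ 0; v ≥ 0 ⇒ t ≤ 16. So t ∈ [0, 16]: 17 solutions.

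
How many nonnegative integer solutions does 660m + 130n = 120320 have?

14

gcd(660, 130) = 10  (660 = 5·130 + 10, 130 = 13·10).
Back-substituting, 660·(1) + 130·(-5) = 10.
Scale by 12032: one solution is (12032, -60160). Reduce m mod 13: (7, 890).
General: m = 7 + 13t, n = 890 - 66t.
m ≥ 0 ⇒ t ≥ 0; n ≥ 0 ⇒ t ≤ 13. So t ∈ [0, 13]: 14 solutions.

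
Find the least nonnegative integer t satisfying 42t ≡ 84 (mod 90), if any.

gcd(90, 42):
  90 = 2×42 + 6
  42 = 7×6
so gcd(90, 42) = 6.
6 divides 84, so solutions exist.
Back-substitute for Bézout coefficients:
  6 = 90 - 2×42
  ... = 42×(-2) + 90×(1)
So 42×(-2) ≡ 6 (mod 90); multiply by 14: t ≡ -28 (mod 15).
Smallest nonnegative: t = -28 mod 15 = 2.

2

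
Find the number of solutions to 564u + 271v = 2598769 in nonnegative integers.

17

gcd(564, 271) = 1.
By Bézout, 564*(37) + 271*(-77) = 1.
One solution: (130, 9319).
General: u = 130 + 271t, v = 9319 - 564t.
u ≥ 0 ⇒ t ≥ 0; v ≥ 0 ⇒ t ≤ 16. So t ∈ [0, 16]: 17 solutions.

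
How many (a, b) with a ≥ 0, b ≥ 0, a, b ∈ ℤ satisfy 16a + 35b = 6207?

11

gcd(35, 16) = 1.
By Bézout, 16·(11) + 35·(-5) = 1.
One solution: (27, 165).
General: a = 27 + 35t, b = 165 - 16t.
a ≥ 0 ⇒ t ≥ 0; b ≥ 0 ⇒ t ≤ 10. So t ∈ [0, 10]: 11 solutions.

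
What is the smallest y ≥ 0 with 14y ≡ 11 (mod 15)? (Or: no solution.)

4

gcd(15, 14) = 1.
1 divides 11, so solutions exist.
By Bézout, 14·(-1) + 15·(1) = 1.
So 14·(-1) ≡ 1 (mod 15); multiply by 11: y ≡ -11 (mod 15).
Smallest nonnegative: y = -11 mod 15 = 4.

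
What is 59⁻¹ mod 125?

gcd(125, 59) = 1.
By Bézout, 59×(-36) + 125×(17) = 1.
So 59×-36 ≡ 1 (mod 125), and -36 mod 125 = 89.

89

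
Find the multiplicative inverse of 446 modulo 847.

640

gcd(847, 446) = 1  (847 = 1×446 + 401, 446 = 1×401 + 45, 401 = 8×45 + 41, 45 = 1×41 + 4, 41 = 10×4 + 1, 4 = 4×1).
Back-substituting, 446×(-207) + 847×(109) = 1.
So 446×-207 ≡ 1 (mod 847), and -207 mod 847 = 640.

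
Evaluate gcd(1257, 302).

gcd(1257, 302):
  1257 = 4*302 + 49
  302 = 6*49 + 8
  49 = 6*8 + 1
  8 = 8*1
so gcd(1257, 302) = 1.

1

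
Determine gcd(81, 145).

gcd(145, 81) = 1  (145 = 1·81 + 64, 81 = 1·64 + 17, 64 = 3·17 + 13, 17 = 1·13 + 4, 13 = 3·4 + 1, 4 = 4·1).

1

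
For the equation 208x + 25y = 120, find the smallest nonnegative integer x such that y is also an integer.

15

gcd(208, 25):
  208 = 8·25 + 8
  25 = 3·8 + 1
  8 = 8·1
so gcd(208, 25) = 1.
1 divides 120, so solutions exist.
Back-substitute for Bézout coefficients:
  1 = 25 - 3·8
  ... = 208·(-3) + 25·(25)
Scale by 120/1 = 120: (x₀, y₀) = (-360, 3000).
General solution: x = -360 + 25t, y = 3000 - 208t for integer t.
x ≥ 0: smallest is -360 mod 25 = 15 (at t = 15), with y = -120.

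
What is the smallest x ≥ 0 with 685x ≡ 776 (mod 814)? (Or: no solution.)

gcd(814, 685) = 1.
1 divides 776, so solutions exist.
By Bézout, 685·(-183) + 814·(154) = 1.
So 685·(-183) ≡ 1 (mod 814); multiply by 776: x ≡ -142008 (mod 814).
Smallest nonnegative: x = -142008 mod 814 = 442.

442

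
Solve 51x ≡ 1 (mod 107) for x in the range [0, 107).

gcd(107, 51) = 1  (107 = 2*51 + 5, 51 = 10*5 + 1, 5 = 5*1).
Back-substituting, 51*(21) + 107*(-10) = 1.
So 51*21 ≡ 1 (mod 107), and 21 mod 107 = 21.

21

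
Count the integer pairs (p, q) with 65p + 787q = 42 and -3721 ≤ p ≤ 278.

gcd(787, 65) = 1  (787 = 12·65 + 7, 65 = 9·7 + 2, 7 = 3·2 + 1, 2 = 2·1).
Back-substituting, 65·(-339) + 787·(28) = 1.
Scale by 42: particular solution (-14238, 1176); reduce p mod 787: (715, -59).
General solution: p = 715 + 787t, q = -59 - 65t for integer t.
-3721 ≤ 715 + 787t ≤ 278 gives t ∈ [-5, -1], which is 5 values.

5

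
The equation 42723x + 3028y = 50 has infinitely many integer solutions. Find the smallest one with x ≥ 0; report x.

238

gcd(42723, 3028):
  42723 = 14·3028 + 331
  3028 = 9·331 + 49
  331 = 6·49 + 37
  49 = 1·37 + 12
  37 = 3·12 + 1
  12 = 12·1
so gcd(42723, 3028) = 1.
1 divides 50, so solutions exist.
Back-substitute for Bézout coefficients:
  1 = 37 - 3·12
  ... = 42723·(247) + 3028·(-3485)
Scale by 50/1 = 50: (x₀, y₀) = (12350, -174250).
General solution: x = 12350 + 3028t, y = -174250 - 42723t for integer t.
x ≥ 0: smallest is 12350 mod 3028 = 238 (at t = -4), with y = -3358.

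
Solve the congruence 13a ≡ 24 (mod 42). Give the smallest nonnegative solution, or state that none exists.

gcd(42, 13) = 1  (42 = 3×13 + 3, 13 = 4×3 + 1, 3 = 3×1).
1 divides 24, so solutions exist.
Back-substituting, 13×(13) + 42×(-4) = 1.
So 13×(13) ≡ 1 (mod 42); multiply by 24: a ≡ 312 (mod 42).
Smallest nonnegative: a = 312 mod 42 = 18.

18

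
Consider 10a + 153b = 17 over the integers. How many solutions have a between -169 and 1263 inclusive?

10

gcd(153, 10):
  153 = 15·10 + 3
  10 = 3·3 + 1
  3 = 3·1
so gcd(153, 10) = 1.
Back-substitute for Bézout coefficients:
  1 = 10 - 3·3
  ... = 10·(46) + 153·(-3)
Scale by 17: particular solution (782, -51); reduce a mod 153: (17, -1).
General solution: a = 17 + 153t, b = -1 - 10t for integer t.
-169 ≤ 17 + 153t ≤ 1263 gives t ∈ [-1, 8], which is 10 values.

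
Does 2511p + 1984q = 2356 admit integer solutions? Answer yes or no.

gcd(2511, 1984) = 31  (2511 = 1*1984 + 527, 1984 = 3*527 + 403, 527 = 1*403 + 124, 403 = 3*124 + 31, 124 = 4*31).
31 divides 2356, so integer solutions exist.

yes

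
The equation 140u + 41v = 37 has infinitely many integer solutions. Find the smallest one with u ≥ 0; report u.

7

gcd(140, 41) = 1.
1 divides 37, so solutions exist.
By Bézout, 140·(-12) + 41·(41) = 1.
Scale by 37/1 = 37: (u₀, v₀) = (-444, 1517).
General solution: u = -444 + 41t, v = 1517 - 140t for integer t.
u ≥ 0: smallest is -444 mod 41 = 7 (at t = 11), with v = -23.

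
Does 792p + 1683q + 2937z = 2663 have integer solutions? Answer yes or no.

no

gcd(1683, 792) = 99  (1683 = 2×792 + 99, 792 = 8×99).
gcd(99, 2937) = 33.
33 does not divide 2663 (remainder 23), so no integer solutions.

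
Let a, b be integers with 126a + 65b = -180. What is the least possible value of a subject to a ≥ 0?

45

gcd(126, 65):
  126 = 1*65 + 61
  65 = 1*61 + 4
  61 = 15*4 + 1
  4 = 4*1
so gcd(126, 65) = 1.
1 divides -180, so solutions exist.
Back-substitute for Bézout coefficients:
  1 = 61 - 15*4
  ... = 126*(16) + 65*(-31)
Scale by -180/1 = -180: (a₀, b₀) = (-2880, 5580).
General solution: a = -2880 + 65t, b = 5580 - 126t for integer t.
a ≥ 0: smallest is -2880 mod 65 = 45 (at t = 45), with b = -90.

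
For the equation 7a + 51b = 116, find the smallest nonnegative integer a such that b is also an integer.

2

gcd(51, 7):
  51 = 7·7 + 2
  7 = 3·2 + 1
  2 = 2·1
so gcd(51, 7) = 1.
1 divides 116, so solutions exist.
Back-substitute for Bézout coefficients:
  1 = 7 - 3·2
  ... = 7·(22) + 51·(-3)
Scale by 116/1 = 116: (a₀, b₀) = (2552, -348).
General solution: a = 2552 + 51t, b = -348 - 7t for integer t.
a ≥ 0: smallest is 2552 mod 51 = 2 (at t = -50), with b = 2.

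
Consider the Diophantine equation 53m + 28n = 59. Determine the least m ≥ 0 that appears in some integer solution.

gcd(53, 28):
  53 = 1·28 + 25
  28 = 1·25 + 3
  25 = 8·3 + 1
  3 = 3·1
so gcd(53, 28) = 1.
1 divides 59, so solutions exist.
Back-substitute for Bézout coefficients:
  1 = 25 - 8·3
  ... = 53·(9) + 28·(-17)
Scale by 59/1 = 59: (m₀, n₀) = (531, -1003).
General solution: m = 531 + 28t, n = -1003 - 53t for integer t.
m ≥ 0: smallest is 531 mod 28 = 27 (at t = -18), with n = -49.

27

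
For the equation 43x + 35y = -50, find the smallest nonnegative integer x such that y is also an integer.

20

gcd(43, 35) = 1.
1 divides -50, so solutions exist.
By Bézout, 43×(-13) + 35×(16) = 1.
Scale by -50/1 = -50: (x₀, y₀) = (650, -800).
General solution: x = 650 + 35t, y = -800 - 43t for integer t.
x ≥ 0: smallest is 650 mod 35 = 20 (at t = -18), with y = -26.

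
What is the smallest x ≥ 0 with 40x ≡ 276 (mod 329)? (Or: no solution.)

303

gcd(329, 40) = 1.
1 divides 276, so solutions exist.
By Bézout, 40·(-74) + 329·(9) = 1.
So 40·(-74) ≡ 1 (mod 329); multiply by 276: x ≡ -20424 (mod 329).
Smallest nonnegative: x = -20424 mod 329 = 303.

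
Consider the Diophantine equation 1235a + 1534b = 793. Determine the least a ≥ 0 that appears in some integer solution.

gcd(1534, 1235) = 13.
13 divides 793, so solutions exist.
By Bézout, 1235*(41) + 1534*(-33) = 13.
Scale by 793/13 = 61: (a₀, b₀) = (2501, -2013).
General solution: a = 2501 + 118t, b = -2013 - 95t for integer t.
a ≥ 0: smallest is 2501 mod 118 = 23 (at t = -21), with b = -18.

23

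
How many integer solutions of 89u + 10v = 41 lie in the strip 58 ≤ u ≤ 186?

gcd(89, 10) = 1.
By Bézout, 89*(-1) + 10*(9) = 1.
Particular solution: (9, -76).
General solution: u = 9 + 10t, v = -76 - 89t for integer t.
58 ≤ 9 + 10t ≤ 186 gives t ∈ [5, 17], which is 13 values.

13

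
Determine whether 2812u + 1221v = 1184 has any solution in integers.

yes

gcd(2812, 1221) = 37  (2812 = 2·1221 + 370, 1221 = 3·370 + 111, 370 = 3·111 + 37, 111 = 3·37).
37 divides 1184, so integer solutions exist.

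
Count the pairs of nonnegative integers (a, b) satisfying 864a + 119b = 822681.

gcd(864, 119):
  864 = 7·119 + 31
  119 = 3·31 + 26
  31 = 1·26 + 5
  26 = 5·5 + 1
  5 = 5·1
so gcd(864, 119) = 1.
Back-substitute for Bézout coefficients:
  1 = 26 - 5·5
  ... = 864·(-23) + 119·(167)
Scale by 822681: one solution is (-18921663, 137387727). Reduce a mod 119: (51, 6543).
General: a = 51 + 119t, b = 6543 - 864t.
a ≥ 0 ⇒ t ≥ 0; b ≥ 0 ⇒ t ≤ 7. So t ∈ [0, 7]: 8 solutions.

8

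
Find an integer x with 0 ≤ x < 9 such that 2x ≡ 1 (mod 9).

gcd(9, 2) = 1.
By Bézout, 2×(-4) + 9×(1) = 1.
So 2×-4 ≡ 1 (mod 9), and -4 mod 9 = 5.

5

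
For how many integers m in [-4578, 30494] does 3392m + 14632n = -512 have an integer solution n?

gcd(14632, 3392) = 8  (14632 = 4×3392 + 1064, 3392 = 3×1064 + 200, 1064 = 5×200 + 64, 200 = 3×64 + 8, 64 = 8×8).
Back-substituting, 3392×(220) + 14632×(-51) = 8.
Scale by -64: particular solution (-14080, 3264); reduce m mod 1829: (552, -128).
General solution: m = 552 + 1829t, n = -128 - 424t for integer t.
-4578 ≤ 552 + 1829t ≤ 30494 gives t ∈ [-2, 16], which is 19 values.

19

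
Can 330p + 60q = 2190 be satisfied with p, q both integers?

gcd(330, 60) = 30  (330 = 5*60 + 30, 60 = 2*30).
30 divides 2190, so integer solutions exist.

yes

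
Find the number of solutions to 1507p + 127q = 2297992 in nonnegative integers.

gcd(1507, 127) = 1  (1507 = 11×127 + 110, 127 = 1×110 + 17, 110 = 6×17 + 8, 17 = 2×8 + 1, 8 = 8×1).
Back-substituting, 1507×(-15) + 127×(178) = 1.
Scale by 2297992: one solution is (-34469880, 409042576). Reduce p mod 127: (79, 17157).
General: p = 79 + 127t, q = 17157 - 1507t.
p ≥ 0 ⇒ t ≥ 0; q ≥ 0 ⇒ t ≤ 11. So t ∈ [0, 11]: 12 solutions.

12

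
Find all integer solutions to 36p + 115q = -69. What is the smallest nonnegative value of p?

46

gcd(115, 36):
  115 = 3*36 + 7
  36 = 5*7 + 1
  7 = 7*1
so gcd(115, 36) = 1.
1 divides -69, so solutions exist.
Back-substitute for Bézout coefficients:
  1 = 36 - 5*7
  ... = 36*(16) + 115*(-5)
Scale by -69/1 = -69: (p₀, q₀) = (-1104, 345).
General solution: p = -1104 + 115t, q = 345 - 36t for integer t.
p ≥ 0: smallest is -1104 mod 115 = 46 (at t = 10), with q = -15.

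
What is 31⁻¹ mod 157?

76

gcd(157, 31) = 1  (157 = 5*31 + 2, 31 = 15*2 + 1, 2 = 2*1).
Back-substituting, 31*(76) + 157*(-15) = 1.
So 31*76 ≡ 1 (mod 157), and 76 mod 157 = 76.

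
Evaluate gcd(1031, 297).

gcd(1031, 297):
  1031 = 3·297 + 140
  297 = 2·140 + 17
  140 = 8·17 + 4
  17 = 4·4 + 1
  4 = 4·1
so gcd(1031, 297) = 1.

1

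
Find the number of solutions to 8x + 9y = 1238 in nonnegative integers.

17

gcd(9, 8) = 1  (9 = 1×8 + 1, 8 = 8×1).
Back-substituting, 8×(-1) + 9×(1) = 1.
Scale by 1238: one solution is (-1238, 1238). Reduce x mod 9: (4, 134).
General: x = 4 + 9t, y = 134 - 8t.
x ≥ 0 ⇒ t ≥ 0; y ≥ 0 ⇒ t ≤ 16. So t ∈ [0, 16]: 17 solutions.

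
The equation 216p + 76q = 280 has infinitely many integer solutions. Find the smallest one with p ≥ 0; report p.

2

gcd(216, 76) = 4  (216 = 2×76 + 64, 76 = 1×64 + 12, 64 = 5×12 + 4, 12 = 3×4).
4 divides 280, so solutions exist.
Back-substituting, 216×(6) + 76×(-17) = 4.
Scale by 280/4 = 70: (p₀, q₀) = (420, -1190).
General solution: p = 420 + 19t, q = -1190 - 54t for integer t.
p ≥ 0: smallest is 420 mod 19 = 2 (at t = -22), with q = -2.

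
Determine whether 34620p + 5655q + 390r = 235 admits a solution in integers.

no

gcd(34620, 5655) = 15.
gcd(15, 390) = 15.
15 does not divide 235 (remainder 10), so no integer solutions.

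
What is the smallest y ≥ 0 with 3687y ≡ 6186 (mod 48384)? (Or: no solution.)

9542

gcd(48384, 3687):
  48384 = 13×3687 + 453
  3687 = 8×453 + 63
  453 = 7×63 + 12
  63 = 5×12 + 3
  12 = 4×3
so gcd(48384, 3687) = 3.
3 divides 6186, so solutions exist.
Back-substitute for Bézout coefficients:
  3 = 63 - 5×12
  ... = 3687×(3845) + 48384×(-293)
So 3687×(3845) ≡ 3 (mod 48384); multiply by 2062: y ≡ 7928390 (mod 16128).
Smallest nonnegative: y = 7928390 mod 16128 = 9542.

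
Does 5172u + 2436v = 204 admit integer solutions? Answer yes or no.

gcd(5172, 2436) = 12  (5172 = 2×2436 + 300, 2436 = 8×300 + 36, 300 = 8×36 + 12, 36 = 3×12).
12 divides 204, so integer solutions exist.

yes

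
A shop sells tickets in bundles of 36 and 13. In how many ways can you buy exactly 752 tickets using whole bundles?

Need nonnegative integers with 36j + 13k = 752.
gcd(36, 13) = 1, and 36·(4) + 13·(-11) = 1.
So (j₀, k₀) = (3008, -8272); general j = 3008 + 13t, k = -8272 - 36t.
j ≥ 0 ⇒ t ≥ -231; k ≥ 0 ⇒ t ≤ -230. That's 2 values of t.

2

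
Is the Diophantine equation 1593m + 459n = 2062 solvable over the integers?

no

gcd(1593, 459) = 27  (1593 = 3·459 + 216, 459 = 2·216 + 27, 216 = 8·27).
27 does not divide 2062 (remainder 10), so no integer solutions.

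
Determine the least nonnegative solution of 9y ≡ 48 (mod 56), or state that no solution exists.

24

gcd(56, 9) = 1.
1 divides 48, so solutions exist.
By Bézout, 9·(25) + 56·(-4) = 1.
So 9·(25) ≡ 1 (mod 56); multiply by 48: y ≡ 1200 (mod 56).
Smallest nonnegative: y = 1200 mod 56 = 24.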